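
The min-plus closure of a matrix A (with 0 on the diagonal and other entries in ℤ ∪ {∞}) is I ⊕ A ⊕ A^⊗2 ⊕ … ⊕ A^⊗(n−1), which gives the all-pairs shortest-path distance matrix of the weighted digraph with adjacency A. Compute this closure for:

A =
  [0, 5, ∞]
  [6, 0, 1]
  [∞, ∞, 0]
Closure =
  [0, 5, 6]
  [6, 0, 1]
  [∞, ∞, 0]

This is the Floyd-Warshall all-pairs shortest-path computation. For each intermediate vertex k = 0, 1, …, 2, update dist[i][j] ← min(dist[i][j], dist[i][k] + dist[k][j]). The final matrix gives, for each (i, j), the minimum total weight of any directed path from i to j (possibly empty when i = j).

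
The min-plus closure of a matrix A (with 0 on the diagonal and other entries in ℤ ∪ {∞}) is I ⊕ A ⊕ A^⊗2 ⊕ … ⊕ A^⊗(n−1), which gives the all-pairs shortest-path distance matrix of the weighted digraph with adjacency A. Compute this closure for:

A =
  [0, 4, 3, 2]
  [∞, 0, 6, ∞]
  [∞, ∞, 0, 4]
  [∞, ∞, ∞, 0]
Closure =
  [0, 4, 3, 2]
  [∞, 0, 6, 10]
  [∞, ∞, 0, 4]
  [∞, ∞, ∞, 0]

This is the Floyd-Warshall all-pairs shortest-path computation. For each intermediate vertex k = 0, 1, …, 3, update dist[i][j] ← min(dist[i][j], dist[i][k] + dist[k][j]). The final matrix gives, for each (i, j), the minimum total weight of any directed path from i to j (possibly empty when i = j).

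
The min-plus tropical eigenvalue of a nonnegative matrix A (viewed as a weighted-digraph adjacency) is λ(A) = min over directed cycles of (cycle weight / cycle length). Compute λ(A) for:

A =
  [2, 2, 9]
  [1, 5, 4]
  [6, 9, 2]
λ(A) = 3/2

Enumerate directed cycles and compute their means (weight / length). Sample:
  cycle 0 → 0: weight = 2, length = 1, mean = 2/1 ≈ 2.000
  cycle 1 → 1: weight = 5, length = 1, mean = 5/1 ≈ 5.000
  cycle 2 → 2: weight = 2, length = 1, mean = 2/1 ≈ 2.000
  cycle 0 → 1 → 0: weight = 3, length = 2, mean = 3/2 ≈ 1.500
  cycle 0 → 2 → 0: weight = 15, length = 2, mean = 15/2 ≈ 7.500
  cycle 1 → 0 → 1: weight = 3, length = 2, mean = 3/2 ≈ 1.500
Minimum mean = 1.500, attained e.g. along the cycle 0 → 1 → 0 with weight 3 and length 2. So λ(A) = 3/2 = 3/2.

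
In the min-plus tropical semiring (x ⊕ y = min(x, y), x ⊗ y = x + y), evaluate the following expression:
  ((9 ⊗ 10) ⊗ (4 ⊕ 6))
((9 ⊗ 10) ⊗ (4 ⊕ 6)) = 23

Expand innermost to outermost. Recall ⊕ takes the minimum of its arguments and ⊗ takes their sum. Working out the expression ((9 ⊗ 10) ⊗ (4 ⊕ 6)) gives 23.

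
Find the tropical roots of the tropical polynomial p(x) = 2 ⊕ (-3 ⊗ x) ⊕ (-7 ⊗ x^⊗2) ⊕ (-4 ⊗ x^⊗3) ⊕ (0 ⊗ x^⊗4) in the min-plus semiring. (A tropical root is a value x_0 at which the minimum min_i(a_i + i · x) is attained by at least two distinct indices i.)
Roots: {-4, -3, 4, 5}

Each tropical root is a break point of the lower envelope of the lines y = a_i + i · x (there are 5 lines, with slopes 0, 1, ..., 4). Only the lines that attain the minimum somewhere contribute to roots; other lines are dominated. Here the surviving (envelope) indices are i = 4, i = 3, i = 2, i = 1, i = 0.
Intersections between consecutive envelope lines give the roots: for adjacent envelope indices i < j the intersection is x = (a_i − a_j) / (j − i). Reading off the sorted break points: {-4, -3, 4, 5}.
Verification: at each break x_0, at least two indices attain the minimum of min_i(a_i + i · x_0).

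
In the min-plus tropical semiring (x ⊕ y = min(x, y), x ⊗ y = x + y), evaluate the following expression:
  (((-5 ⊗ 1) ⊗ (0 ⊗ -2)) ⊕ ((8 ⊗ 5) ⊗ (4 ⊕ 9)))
(((-5 ⊗ 1) ⊗ (0 ⊗ -2)) ⊕ ((8 ⊗ 5) ⊗ (4 ⊕ 9))) = -6

Expand innermost to outermost. Recall ⊕ takes the minimum of its arguments and ⊗ takes their sum. Working out the expression (((-5 ⊗ 1) ⊗ (0 ⊗ -2)) ⊕ ((8 ⊗ 5) ⊗ (4 ⊕ 9))) gives -6.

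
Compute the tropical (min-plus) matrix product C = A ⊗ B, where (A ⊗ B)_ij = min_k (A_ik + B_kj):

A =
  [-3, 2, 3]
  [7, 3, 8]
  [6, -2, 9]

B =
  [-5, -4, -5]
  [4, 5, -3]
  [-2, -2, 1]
A ⊗ B =
  [-8, -7, -8]
  [2, 3, 0]
  [1, 2, -5]

Apply the min-plus product entry-by-entry:
  C[0][0] = min over k of (A[0][0] + B[0][0] = -3 + -5 = -8, A[0][1] + B[1][0] = 2 + 4 = 6, A[0][2] + B[2][0] = 3 + -2 = 1) = -8 (attained at k = 0)
  C[0][1] = min over k of (A[0][0] + B[0][1] = -3 + -4 = -7, A[0][1] + B[1][1] = 2 + 5 = 7, A[0][2] + B[2][1] = 3 + -2 = 1) = -7 (attained at k = 0)
  C[0][2] = min over k of (A[0][0] + B[0][2] = -3 + -5 = -8, A[0][1] + B[1][2] = 2 + -3 = -1, A[0][2] + B[2][2] = 3 + 1 = 4) = -8 (attained at k = 0)
  C[1][0] = min over k of (A[1][0] + B[0][0] = 7 + -5 = 2, A[1][1] + B[1][0] = 3 + 4 = 7, A[1][2] + B[2][0] = 8 + -2 = 6) = 2 (attained at k = 0)
  C[1][1] = min over k of (A[1][0] + B[0][1] = 7 + -4 = 3, A[1][1] + B[1][1] = 3 + 5 = 8, A[1][2] + B[2][1] = 8 + -2 = 6) = 3 (attained at k = 0)
  C[1][2] = min over k of (A[1][0] + B[0][2] = 7 + -5 = 2, A[1][1] + B[1][2] = 3 + -3 = 0, A[1][2] + B[2][2] = 8 + 1 = 9) = 0 (attained at k = 1)
  C[2][0] = min over k of (A[2][0] + B[0][0] = 6 + -5 = 1, A[2][1] + B[1][0] = -2 + 4 = 2, A[2][2] + B[2][0] = 9 + -2 = 7) = 1 (attained at k = 0)
  C[2][1] = min over k of (A[2][0] + B[0][1] = 6 + -4 = 2, A[2][1] + B[1][1] = -2 + 5 = 3, A[2][2] + B[2][1] = 9 + -2 = 7) = 2 (attained at k = 0)
  C[2][2] = min over k of (A[2][0] + B[0][2] = 6 + -5 = 1, A[2][1] + B[1][2] = -2 + -3 = -5, A[2][2] + B[2][2] = 9 + 1 = 10) = -5 (attained at k = 1)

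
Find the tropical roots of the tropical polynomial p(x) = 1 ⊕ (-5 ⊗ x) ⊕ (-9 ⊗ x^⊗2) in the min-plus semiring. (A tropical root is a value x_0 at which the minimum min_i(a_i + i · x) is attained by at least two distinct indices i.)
Roots: {4, 6}

Each tropical root is a break point of the lower envelope of the lines y = a_i + i · x (there are 3 lines, with slopes 0, 1, ..., 2). Only the lines that attain the minimum somewhere contribute to roots; other lines are dominated. Here the surviving (envelope) indices are i = 2, i = 1, i = 0.
Intersections between consecutive envelope lines give the roots: for adjacent envelope indices i < j the intersection is x = (a_i − a_j) / (j − i). Reading off the sorted break points: {4, 6}.
Verification: at each break x_0, at least two indices attain the minimum of min_i(a_i + i · x_0).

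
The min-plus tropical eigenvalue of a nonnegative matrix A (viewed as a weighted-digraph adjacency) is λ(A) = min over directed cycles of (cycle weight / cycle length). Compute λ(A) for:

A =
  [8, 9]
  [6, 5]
λ(A) = 5

Enumerate directed cycles and compute their means (weight / length). Sample:
  cycle 0 → 0: weight = 8, length = 1, mean = 8/1 ≈ 8.000
  cycle 1 → 1: weight = 5, length = 1, mean = 5/1 ≈ 5.000
  cycle 0 → 1 → 0: weight = 15, length = 2, mean = 15/2 ≈ 7.500
  cycle 1 → 0 → 1: weight = 15, length = 2, mean = 15/2 ≈ 7.500
Minimum mean = 5.000, attained e.g. along the cycle 1 → 1 with weight 5 and length 1. So λ(A) = 5/1 = 5.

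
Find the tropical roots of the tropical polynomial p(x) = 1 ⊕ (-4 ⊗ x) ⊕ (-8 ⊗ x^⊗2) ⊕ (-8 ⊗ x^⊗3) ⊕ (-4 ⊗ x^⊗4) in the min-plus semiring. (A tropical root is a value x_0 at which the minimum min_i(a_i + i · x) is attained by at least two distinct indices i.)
Roots: {-4, 0, 4, 5}

Each tropical root is a break point of the lower envelope of the lines y = a_i + i · x (there are 5 lines, with slopes 0, 1, ..., 4). Only the lines that attain the minimum somewhere contribute to roots; other lines are dominated. Here the surviving (envelope) indices are i = 4, i = 3, i = 2, i = 1, i = 0.
Intersections between consecutive envelope lines give the roots: for adjacent envelope indices i < j the intersection is x = (a_i − a_j) / (j − i). Reading off the sorted break points: {-4, 0, 4, 5}.
Verification: at each break x_0, at least two indices attain the minimum of min_i(a_i + i · x_0).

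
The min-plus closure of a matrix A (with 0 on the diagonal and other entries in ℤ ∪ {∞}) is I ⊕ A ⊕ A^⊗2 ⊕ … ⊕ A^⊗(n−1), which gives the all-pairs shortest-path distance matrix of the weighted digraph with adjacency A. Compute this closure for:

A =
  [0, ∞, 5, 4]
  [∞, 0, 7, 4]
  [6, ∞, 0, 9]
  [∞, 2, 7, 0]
Closure =
  [0, 6, 5, 4]
  [13, 0, 7, 4]
  [6, 11, 0, 9]
  [13, 2, 7, 0]

This is the Floyd-Warshall all-pairs shortest-path computation. For each intermediate vertex k = 0, 1, …, 3, update dist[i][j] ← min(dist[i][j], dist[i][k] + dist[k][j]). The final matrix gives, for each (i, j), the minimum total weight of any directed path from i to j (possibly empty when i = j).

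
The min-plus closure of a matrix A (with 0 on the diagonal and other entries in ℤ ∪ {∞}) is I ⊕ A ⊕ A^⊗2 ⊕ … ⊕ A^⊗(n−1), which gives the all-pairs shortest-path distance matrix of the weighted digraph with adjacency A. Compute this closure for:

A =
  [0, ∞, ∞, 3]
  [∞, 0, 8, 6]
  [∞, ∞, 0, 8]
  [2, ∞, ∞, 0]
Closure =
  [0, ∞, ∞, 3]
  [8, 0, 8, 6]
  [10, ∞, 0, 8]
  [2, ∞, ∞, 0]

This is the Floyd-Warshall all-pairs shortest-path computation. For each intermediate vertex k = 0, 1, …, 3, update dist[i][j] ← min(dist[i][j], dist[i][k] + dist[k][j]). The final matrix gives, for each (i, j), the minimum total weight of any directed path from i to j (possibly empty when i = j).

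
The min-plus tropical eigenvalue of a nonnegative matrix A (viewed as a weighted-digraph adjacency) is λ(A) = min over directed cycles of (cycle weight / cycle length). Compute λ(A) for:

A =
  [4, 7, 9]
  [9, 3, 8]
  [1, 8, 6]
λ(A) = 3

Enumerate directed cycles and compute their means (weight / length). Sample:
  cycle 0 → 0: weight = 4, length = 1, mean = 4/1 ≈ 4.000
  cycle 1 → 1: weight = 3, length = 1, mean = 3/1 ≈ 3.000
  cycle 2 → 2: weight = 6, length = 1, mean = 6/1 ≈ 6.000
  cycle 0 → 1 → 0: weight = 16, length = 2, mean = 16/2 ≈ 8.000
  cycle 0 → 2 → 0: weight = 10, length = 2, mean = 10/2 ≈ 5.000
  cycle 1 → 0 → 1: weight = 16, length = 2, mean = 16/2 ≈ 8.000
Minimum mean = 3.000, attained e.g. along the cycle 1 → 1 with weight 3 and length 1. So λ(A) = 3/1 = 3.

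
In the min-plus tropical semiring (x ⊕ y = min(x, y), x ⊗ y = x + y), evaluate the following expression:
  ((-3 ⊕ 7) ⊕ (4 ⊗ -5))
((-3 ⊕ 7) ⊕ (4 ⊗ -5)) = -3

Expand innermost to outermost. Recall ⊕ takes the minimum of its arguments and ⊗ takes their sum. Working out the expression ((-3 ⊕ 7) ⊕ (4 ⊗ -5)) gives -3.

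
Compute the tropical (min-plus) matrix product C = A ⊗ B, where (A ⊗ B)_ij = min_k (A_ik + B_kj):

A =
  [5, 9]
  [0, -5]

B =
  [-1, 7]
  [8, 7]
A ⊗ B =
  [4, 12]
  [-1, 2]

Apply the min-plus product entry-by-entry:
  C[0][0] = min over k of (A[0][0] + B[0][0] = 5 + -1 = 4, A[0][1] + B[1][0] = 9 + 8 = 17) = 4 (attained at k = 0)
  C[0][1] = min over k of (A[0][0] + B[0][1] = 5 + 7 = 12, A[0][1] + B[1][1] = 9 + 7 = 16) = 12 (attained at k = 0)
  C[1][0] = min over k of (A[1][0] + B[0][0] = 0 + -1 = -1, A[1][1] + B[1][0] = -5 + 8 = 3) = -1 (attained at k = 0)
  C[1][1] = min over k of (A[1][0] + B[0][1] = 0 + 7 = 7, A[1][1] + B[1][1] = -5 + 7 = 2) = 2 (attained at k = 1)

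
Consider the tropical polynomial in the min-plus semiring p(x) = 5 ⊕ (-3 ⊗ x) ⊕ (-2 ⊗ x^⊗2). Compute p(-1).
p(-1) = -4

A tropical monomial a ⊗ x^⊗i evaluates to a + i · x. Evaluating each term at x = -1:
  Term 0 contributes 5 + 0 · -1 = 5
  Term 1 contributes -3 + 1 · -1 = -4
  Term 2 contributes -2 + 2 · -1 = -4
p(-1) = ⊕ of these = min[5, -4, -4] = -4.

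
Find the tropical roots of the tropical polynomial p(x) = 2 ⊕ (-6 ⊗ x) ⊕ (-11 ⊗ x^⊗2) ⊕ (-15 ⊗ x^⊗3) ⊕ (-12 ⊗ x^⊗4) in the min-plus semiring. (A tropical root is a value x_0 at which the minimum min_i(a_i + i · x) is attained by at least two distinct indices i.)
Roots: {-3, 4, 5, 8}

Each tropical root is a break point of the lower envelope of the lines y = a_i + i · x (there are 5 lines, with slopes 0, 1, ..., 4). Only the lines that attain the minimum somewhere contribute to roots; other lines are dominated. Here the surviving (envelope) indices are i = 4, i = 3, i = 2, i = 1, i = 0.
Intersections between consecutive envelope lines give the roots: for adjacent envelope indices i < j the intersection is x = (a_i − a_j) / (j − i). Reading off the sorted break points: {-3, 4, 5, 8}.
Verification: at each break x_0, at least two indices attain the minimum of min_i(a_i + i · x_0).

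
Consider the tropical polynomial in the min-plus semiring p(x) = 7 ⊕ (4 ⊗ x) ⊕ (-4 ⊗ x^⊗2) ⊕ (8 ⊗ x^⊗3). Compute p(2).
p(2) = 0

A tropical monomial a ⊗ x^⊗i evaluates to a + i · x. Evaluating each term at x = 2:
  Term 0 contributes 7 + 0 · 2 = 7
  Term 1 contributes 4 + 1 · 2 = 6
  Term 2 contributes -4 + 2 · 2 = 0
  Term 3 contributes 8 + 3 · 2 = 14
p(2) = ⊕ of these = min[7, 6, 0, 14] = 0.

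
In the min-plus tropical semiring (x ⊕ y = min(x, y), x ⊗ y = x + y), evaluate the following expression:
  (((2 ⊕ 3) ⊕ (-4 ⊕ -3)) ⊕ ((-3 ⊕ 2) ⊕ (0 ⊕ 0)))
(((2 ⊕ 3) ⊕ (-4 ⊕ -3)) ⊕ ((-3 ⊕ 2) ⊕ (0 ⊕ 0))) = -4

Expand innermost to outermost. Recall ⊕ takes the minimum of its arguments and ⊗ takes their sum. Working out the expression (((2 ⊕ 3) ⊕ (-4 ⊕ -3)) ⊕ ((-3 ⊕ 2) ⊕ (0 ⊕ 0))) gives -4.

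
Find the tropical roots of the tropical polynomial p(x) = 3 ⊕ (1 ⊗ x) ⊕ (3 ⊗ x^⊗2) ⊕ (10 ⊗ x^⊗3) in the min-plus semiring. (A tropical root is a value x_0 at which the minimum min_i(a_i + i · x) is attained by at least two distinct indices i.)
Roots: {-7, -2, 2}

Each tropical root is a break point of the lower envelope of the lines y = a_i + i · x (there are 4 lines, with slopes 0, 1, ..., 3). Only the lines that attain the minimum somewhere contribute to roots; other lines are dominated. Here the surviving (envelope) indices are i = 3, i = 2, i = 1, i = 0.
Intersections between consecutive envelope lines give the roots: for adjacent envelope indices i < j the intersection is x = (a_i − a_j) / (j − i). Reading off the sorted break points: {-7, -2, 2}.
Verification: at each break x_0, at least two indices attain the minimum of min_i(a_i + i · x_0).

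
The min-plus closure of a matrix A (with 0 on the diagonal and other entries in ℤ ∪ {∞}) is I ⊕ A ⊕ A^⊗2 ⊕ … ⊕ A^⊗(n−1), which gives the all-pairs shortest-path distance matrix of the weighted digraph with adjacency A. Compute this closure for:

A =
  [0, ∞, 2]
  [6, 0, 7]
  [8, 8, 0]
Closure =
  [0, 10, 2]
  [6, 0, 7]
  [8, 8, 0]

This is the Floyd-Warshall all-pairs shortest-path computation. For each intermediate vertex k = 0, 1, …, 2, update dist[i][j] ← min(dist[i][j], dist[i][k] + dist[k][j]). The final matrix gives, for each (i, j), the minimum total weight of any directed path from i to j (possibly empty when i = j).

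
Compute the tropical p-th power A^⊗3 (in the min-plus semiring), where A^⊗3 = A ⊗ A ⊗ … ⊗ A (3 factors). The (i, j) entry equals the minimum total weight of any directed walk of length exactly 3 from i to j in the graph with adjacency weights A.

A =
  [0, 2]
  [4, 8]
A^⊗3 =
  [0, 2]
  [4, 6]

Each entry (A^⊗3)_ij equals the minimum over all length-3 walks i = v_0 → v_1 → … → v_3 = j of Σ_t A[v_t][v_{t+1}]. For example, for (i, j) = (0, 1) we minimise over 4 possible intermediate vertex sequences; the minimum is 2, attained along the walk 0 → 0 → 0 → 1.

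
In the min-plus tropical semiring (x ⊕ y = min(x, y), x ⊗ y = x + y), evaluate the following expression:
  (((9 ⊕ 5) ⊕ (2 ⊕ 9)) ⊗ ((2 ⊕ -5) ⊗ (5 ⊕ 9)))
(((9 ⊕ 5) ⊕ (2 ⊕ 9)) ⊗ ((2 ⊕ -5) ⊗ (5 ⊕ 9))) = 2

Expand innermost to outermost. Recall ⊕ takes the minimum of its arguments and ⊗ takes their sum. Working out the expression (((9 ⊕ 5) ⊕ (2 ⊕ 9)) ⊗ ((2 ⊕ -5) ⊗ (5 ⊕ 9))) gives 2.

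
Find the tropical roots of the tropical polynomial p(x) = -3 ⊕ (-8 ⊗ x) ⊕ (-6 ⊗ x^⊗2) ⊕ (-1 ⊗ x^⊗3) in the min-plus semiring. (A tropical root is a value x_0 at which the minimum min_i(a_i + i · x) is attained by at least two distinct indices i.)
Roots: {-5, -2, 5}

Each tropical root is a break point of the lower envelope of the lines y = a_i + i · x (there are 4 lines, with slopes 0, 1, ..., 3). Only the lines that attain the minimum somewhere contribute to roots; other lines are dominated. Here the surviving (envelope) indices are i = 3, i = 2, i = 1, i = 0.
Intersections between consecutive envelope lines give the roots: for adjacent envelope indices i < j the intersection is x = (a_i − a_j) / (j − i). Reading off the sorted break points: {-5, -2, 5}.
Verification: at each break x_0, at least two indices attain the minimum of min_i(a_i + i · x_0).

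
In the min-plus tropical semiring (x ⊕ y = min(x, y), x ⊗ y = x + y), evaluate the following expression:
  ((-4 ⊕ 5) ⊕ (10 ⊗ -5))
((-4 ⊕ 5) ⊕ (10 ⊗ -5)) = -4

Expand innermost to outermost. Recall ⊕ takes the minimum of its arguments and ⊗ takes their sum. Working out the expression ((-4 ⊕ 5) ⊕ (10 ⊗ -5)) gives -4.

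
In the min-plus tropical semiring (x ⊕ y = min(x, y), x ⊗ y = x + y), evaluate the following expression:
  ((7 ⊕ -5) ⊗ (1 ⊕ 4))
((7 ⊕ -5) ⊗ (1 ⊕ 4)) = -4

Expand innermost to outermost. Recall ⊕ takes the minimum of its arguments and ⊗ takes their sum. Working out the expression ((7 ⊕ -5) ⊗ (1 ⊕ 4)) gives -4.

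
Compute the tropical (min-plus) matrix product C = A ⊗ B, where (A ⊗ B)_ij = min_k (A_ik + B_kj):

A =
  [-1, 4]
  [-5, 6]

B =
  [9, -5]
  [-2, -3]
A ⊗ B =
  [2, -6]
  [4, -10]

Apply the min-plus product entry-by-entry:
  C[0][0] = min over k of (A[0][0] + B[0][0] = -1 + 9 = 8, A[0][1] + B[1][0] = 4 + -2 = 2) = 2 (attained at k = 1)
  C[0][1] = min over k of (A[0][0] + B[0][1] = -1 + -5 = -6, A[0][1] + B[1][1] = 4 + -3 = 1) = -6 (attained at k = 0)
  C[1][0] = min over k of (A[1][0] + B[0][0] = -5 + 9 = 4, A[1][1] + B[1][0] = 6 + -2 = 4) = 4 (attained at k = 0)
  C[1][1] = min over k of (A[1][0] + B[0][1] = -5 + -5 = -10, A[1][1] + B[1][1] = 6 + -3 = 3) = -10 (attained at k = 0)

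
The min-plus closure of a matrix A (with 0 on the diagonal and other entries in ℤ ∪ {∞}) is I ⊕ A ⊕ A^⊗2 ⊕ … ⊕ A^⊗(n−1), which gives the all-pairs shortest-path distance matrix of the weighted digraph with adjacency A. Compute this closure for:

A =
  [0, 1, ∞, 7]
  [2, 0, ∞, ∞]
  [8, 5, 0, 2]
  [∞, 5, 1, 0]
Closure =
  [0, 1, 8, 7]
  [2, 0, 10, 9]
  [7, 5, 0, 2]
  [7, 5, 1, 0]

This is the Floyd-Warshall all-pairs shortest-path computation. For each intermediate vertex k = 0, 1, …, 3, update dist[i][j] ← min(dist[i][j], dist[i][k] + dist[k][j]). The final matrix gives, for each (i, j), the minimum total weight of any directed path from i to j (possibly empty when i = j).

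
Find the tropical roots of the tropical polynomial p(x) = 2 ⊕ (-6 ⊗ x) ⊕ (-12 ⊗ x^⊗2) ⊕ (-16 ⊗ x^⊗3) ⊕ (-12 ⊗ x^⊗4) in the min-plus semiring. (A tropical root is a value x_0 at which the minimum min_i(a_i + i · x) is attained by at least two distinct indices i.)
Roots: {-4, 4, 6, 8}

Each tropical root is a break point of the lower envelope of the lines y = a_i + i · x (there are 5 lines, with slopes 0, 1, ..., 4). Only the lines that attain the minimum somewhere contribute to roots; other lines are dominated. Here the surviving (envelope) indices are i = 4, i = 3, i = 2, i = 1, i = 0.
Intersections between consecutive envelope lines give the roots: for adjacent envelope indices i < j the intersection is x = (a_i − a_j) / (j − i). Reading off the sorted break points: {-4, 4, 6, 8}.
Verification: at each break x_0, at least two indices attain the minimum of min_i(a_i + i · x_0).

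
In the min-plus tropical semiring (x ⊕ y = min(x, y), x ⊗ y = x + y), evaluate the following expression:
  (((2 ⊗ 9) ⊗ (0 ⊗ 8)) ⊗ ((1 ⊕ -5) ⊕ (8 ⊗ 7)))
(((2 ⊗ 9) ⊗ (0 ⊗ 8)) ⊗ ((1 ⊕ -5) ⊕ (8 ⊗ 7))) = 14

Expand innermost to outermost. Recall ⊕ takes the minimum of its arguments and ⊗ takes their sum. Working out the expression (((2 ⊗ 9) ⊗ (0 ⊗ 8)) ⊗ ((1 ⊕ -5) ⊕ (8 ⊗ 7))) gives 14.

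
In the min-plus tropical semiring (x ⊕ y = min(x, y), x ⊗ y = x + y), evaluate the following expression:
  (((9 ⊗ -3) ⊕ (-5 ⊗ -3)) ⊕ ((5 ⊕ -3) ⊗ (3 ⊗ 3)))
(((9 ⊗ -3) ⊕ (-5 ⊗ -3)) ⊕ ((5 ⊕ -3) ⊗ (3 ⊗ 3))) = -8

Expand innermost to outermost. Recall ⊕ takes the minimum of its arguments and ⊗ takes their sum. Working out the expression (((9 ⊗ -3) ⊕ (-5 ⊗ -3)) ⊕ ((5 ⊕ -3) ⊗ (3 ⊗ 3))) gives -8.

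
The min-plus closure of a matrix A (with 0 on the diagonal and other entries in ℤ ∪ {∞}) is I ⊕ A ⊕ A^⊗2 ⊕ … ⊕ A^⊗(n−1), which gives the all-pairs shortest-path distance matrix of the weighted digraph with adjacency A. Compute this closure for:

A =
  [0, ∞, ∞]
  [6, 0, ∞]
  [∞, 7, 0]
Closure =
  [0, ∞, ∞]
  [6, 0, ∞]
  [13, 7, 0]

This is the Floyd-Warshall all-pairs shortest-path computation. For each intermediate vertex k = 0, 1, …, 2, update dist[i][j] ← min(dist[i][j], dist[i][k] + dist[k][j]). The final matrix gives, for each (i, j), the minimum total weight of any directed path from i to j (possibly empty when i = j).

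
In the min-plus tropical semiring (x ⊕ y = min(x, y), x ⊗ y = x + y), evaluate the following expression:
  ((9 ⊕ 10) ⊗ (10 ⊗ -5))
((9 ⊕ 10) ⊗ (10 ⊗ -5)) = 14

Expand innermost to outermost. Recall ⊕ takes the minimum of its arguments and ⊗ takes their sum. Working out the expression ((9 ⊕ 10) ⊗ (10 ⊗ -5)) gives 14.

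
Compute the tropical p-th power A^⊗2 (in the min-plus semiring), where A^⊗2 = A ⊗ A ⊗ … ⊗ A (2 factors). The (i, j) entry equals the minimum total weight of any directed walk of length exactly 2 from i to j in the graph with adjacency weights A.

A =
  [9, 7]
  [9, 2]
A^⊗2 =
  [16, 9]
  [11, 4]

Each entry (A^⊗2)_ij equals the minimum over all length-2 walks i = v_0 → v_1 → … → v_2 = j of Σ_t A[v_t][v_{t+1}]. For example, for (i, j) = (0, 1) we minimise over 2 possible intermediate vertex sequences; the minimum is 9, attained along the walk 0 → 1 → 1.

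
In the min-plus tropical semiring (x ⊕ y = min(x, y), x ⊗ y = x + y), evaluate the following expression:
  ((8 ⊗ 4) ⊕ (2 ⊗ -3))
((8 ⊗ 4) ⊕ (2 ⊗ -3)) = -1

Expand innermost to outermost. Recall ⊕ takes the minimum of its arguments and ⊗ takes their sum. Working out the expression ((8 ⊗ 4) ⊕ (2 ⊗ -3)) gives -1.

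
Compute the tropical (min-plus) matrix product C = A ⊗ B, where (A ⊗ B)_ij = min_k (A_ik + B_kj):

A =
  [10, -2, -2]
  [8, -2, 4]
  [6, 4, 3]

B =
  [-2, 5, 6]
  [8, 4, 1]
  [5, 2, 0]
A ⊗ B =
  [3, 0, -2]
  [6, 2, -1]
  [4, 5, 3]

Apply the min-plus product entry-by-entry:
  C[0][0] = min over k of (A[0][0] + B[0][0] = 10 + -2 = 8, A[0][1] + B[1][0] = -2 + 8 = 6, A[0][2] + B[2][0] = -2 + 5 = 3) = 3 (attained at k = 2)
  C[0][1] = min over k of (A[0][0] + B[0][1] = 10 + 5 = 15, A[0][1] + B[1][1] = -2 + 4 = 2, A[0][2] + B[2][1] = -2 + 2 = 0) = 0 (attained at k = 2)
  C[0][2] = min over k of (A[0][0] + B[0][2] = 10 + 6 = 16, A[0][1] + B[1][2] = -2 + 1 = -1, A[0][2] + B[2][2] = -2 + 0 = -2) = -2 (attained at k = 2)
  C[1][0] = min over k of (A[1][0] + B[0][0] = 8 + -2 = 6, A[1][1] + B[1][0] = -2 + 8 = 6, A[1][2] + B[2][0] = 4 + 5 = 9) = 6 (attained at k = 0)
  C[1][1] = min over k of (A[1][0] + B[0][1] = 8 + 5 = 13, A[1][1] + B[1][1] = -2 + 4 = 2, A[1][2] + B[2][1] = 4 + 2 = 6) = 2 (attained at k = 1)
  C[1][2] = min over k of (A[1][0] + B[0][2] = 8 + 6 = 14, A[1][1] + B[1][2] = -2 + 1 = -1, A[1][2] + B[2][2] = 4 + 0 = 4) = -1 (attained at k = 1)
  C[2][0] = min over k of (A[2][0] + B[0][0] = 6 + -2 = 4, A[2][1] + B[1][0] = 4 + 8 = 12, A[2][2] + B[2][0] = 3 + 5 = 8) = 4 (attained at k = 0)
  C[2][1] = min over k of (A[2][0] + B[0][1] = 6 + 5 = 11, A[2][1] + B[1][1] = 4 + 4 = 8, A[2][2] + B[2][1] = 3 + 2 = 5) = 5 (attained at k = 2)
  C[2][2] = min over k of (A[2][0] + B[0][2] = 6 + 6 = 12, A[2][1] + B[1][2] = 4 + 1 = 5, A[2][2] + B[2][2] = 3 + 0 = 3) = 3 (attained at k = 2)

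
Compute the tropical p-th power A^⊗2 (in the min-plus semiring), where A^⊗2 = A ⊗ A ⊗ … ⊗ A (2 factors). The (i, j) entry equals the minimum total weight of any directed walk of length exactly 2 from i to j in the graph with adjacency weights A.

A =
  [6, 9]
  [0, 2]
A^⊗2 =
  [9, 11]
  [2, 4]

Each entry (A^⊗2)_ij equals the minimum over all length-2 walks i = v_0 → v_1 → … → v_2 = j of Σ_t A[v_t][v_{t+1}]. For example, for (i, j) = (0, 1) we minimise over 2 possible intermediate vertex sequences; the minimum is 11, attained along the walk 0 → 1 → 1.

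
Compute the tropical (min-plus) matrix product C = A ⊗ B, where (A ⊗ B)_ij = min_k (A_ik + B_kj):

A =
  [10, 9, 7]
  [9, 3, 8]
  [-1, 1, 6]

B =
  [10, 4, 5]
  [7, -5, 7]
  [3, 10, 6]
A ⊗ B =
  [10, 4, 13]
  [10, -2, 10]
  [8, -4, 4]

Apply the min-plus product entry-by-entry:
  C[0][0] = min over k of (A[0][0] + B[0][0] = 10 + 10 = 20, A[0][1] + B[1][0] = 9 + 7 = 16, A[0][2] + B[2][0] = 7 + 3 = 10) = 10 (attained at k = 2)
  C[0][1] = min over k of (A[0][0] + B[0][1] = 10 + 4 = 14, A[0][1] + B[1][1] = 9 + -5 = 4, A[0][2] + B[2][1] = 7 + 10 = 17) = 4 (attained at k = 1)
  C[0][2] = min over k of (A[0][0] + B[0][2] = 10 + 5 = 15, A[0][1] + B[1][2] = 9 + 7 = 16, A[0][2] + B[2][2] = 7 + 6 = 13) = 13 (attained at k = 2)
  C[1][0] = min over k of (A[1][0] + B[0][0] = 9 + 10 = 19, A[1][1] + B[1][0] = 3 + 7 = 10, A[1][2] + B[2][0] = 8 + 3 = 11) = 10 (attained at k = 1)
  C[1][1] = min over k of (A[1][0] + B[0][1] = 9 + 4 = 13, A[1][1] + B[1][1] = 3 + -5 = -2, A[1][2] + B[2][1] = 8 + 10 = 18) = -2 (attained at k = 1)
  C[1][2] = min over k of (A[1][0] + B[0][2] = 9 + 5 = 14, A[1][1] + B[1][2] = 3 + 7 = 10, A[1][2] + B[2][2] = 8 + 6 = 14) = 10 (attained at k = 1)
  C[2][0] = min over k of (A[2][0] + B[0][0] = -1 + 10 = 9, A[2][1] + B[1][0] = 1 + 7 = 8, A[2][2] + B[2][0] = 6 + 3 = 9) = 8 (attained at k = 1)
  C[2][1] = min over k of (A[2][0] + B[0][1] = -1 + 4 = 3, A[2][1] + B[1][1] = 1 + -5 = -4, A[2][2] + B[2][1] = 6 + 10 = 16) = -4 (attained at k = 1)
  C[2][2] = min over k of (A[2][0] + B[0][2] = -1 + 5 = 4, A[2][1] + B[1][2] = 1 + 7 = 8, A[2][2] + B[2][2] = 6 + 6 = 12) = 4 (attained at k = 0)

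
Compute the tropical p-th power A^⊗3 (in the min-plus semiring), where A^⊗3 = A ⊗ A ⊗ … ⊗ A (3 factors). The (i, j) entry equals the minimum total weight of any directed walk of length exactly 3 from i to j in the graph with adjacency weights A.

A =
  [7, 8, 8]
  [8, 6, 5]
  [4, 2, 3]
A^⊗3 =
  [15, 13, 14]
  [12, 10, 11]
  [10, 8, 9]

Each entry (A^⊗3)_ij equals the minimum over all length-3 walks i = v_0 → v_1 → … → v_3 = j of Σ_t A[v_t][v_{t+1}]. For example, for (i, j) = (0, 2) we minimise over 9 possible intermediate vertex sequences; the minimum is 14, attained along the walk 0 → 2 → 2 → 2.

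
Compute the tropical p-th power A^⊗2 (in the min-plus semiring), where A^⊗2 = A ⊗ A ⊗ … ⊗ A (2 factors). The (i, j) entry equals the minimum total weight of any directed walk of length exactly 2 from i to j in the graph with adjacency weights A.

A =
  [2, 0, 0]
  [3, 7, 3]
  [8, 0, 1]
A^⊗2 =
  [3, 0, 1]
  [5, 3, 3]
  [3, 1, 2]

Each entry (A^⊗2)_ij equals the minimum over all length-2 walks i = v_0 → v_1 → … → v_2 = j of Σ_t A[v_t][v_{t+1}]. For example, for (i, j) = (0, 2) we minimise over 3 possible intermediate vertex sequences; the minimum is 1, attained along the walk 0 → 2 → 2.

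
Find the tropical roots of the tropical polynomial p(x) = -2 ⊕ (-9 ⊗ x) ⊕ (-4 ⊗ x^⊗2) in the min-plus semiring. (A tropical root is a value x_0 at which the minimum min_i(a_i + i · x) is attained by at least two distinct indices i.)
Roots: {-5, 7}

Each tropical root is a break point of the lower envelope of the lines y = a_i + i · x (there are 3 lines, with slopes 0, 1, ..., 2). Only the lines that attain the minimum somewhere contribute to roots; other lines are dominated. Here the surviving (envelope) indices are i = 2, i = 1, i = 0.
Intersections between consecutive envelope lines give the roots: for adjacent envelope indices i < j the intersection is x = (a_i − a_j) / (j − i). Reading off the sorted break points: {-5, 7}.
Verification: at each break x_0, at least two indices attain the minimum of min_i(a_i + i · x_0).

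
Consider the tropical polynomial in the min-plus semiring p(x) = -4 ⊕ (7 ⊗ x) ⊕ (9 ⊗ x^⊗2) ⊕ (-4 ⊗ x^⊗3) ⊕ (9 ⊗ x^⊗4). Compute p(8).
p(8) = -4

A tropical monomial a ⊗ x^⊗i evaluates to a + i · x. Evaluating each term at x = 8:
  Term 0 contributes -4 + 0 · 8 = -4
  Term 1 contributes 7 + 1 · 8 = 15
  Term 2 contributes 9 + 2 · 8 = 25
  Term 3 contributes -4 + 3 · 8 = 20
  Term 4 contributes 9 + 4 · 8 = 41
p(8) = ⊕ of these = min[-4, 15, 25, 20, 41] = -4.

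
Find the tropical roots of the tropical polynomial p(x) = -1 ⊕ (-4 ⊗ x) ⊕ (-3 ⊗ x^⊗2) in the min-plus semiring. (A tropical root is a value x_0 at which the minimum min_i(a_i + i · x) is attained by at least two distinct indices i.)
Roots: {-1, 3}

Each tropical root is a break point of the lower envelope of the lines y = a_i + i · x (there are 3 lines, with slopes 0, 1, ..., 2). Only the lines that attain the minimum somewhere contribute to roots; other lines are dominated. Here the surviving (envelope) indices are i = 2, i = 1, i = 0.
Intersections between consecutive envelope lines give the roots: for adjacent envelope indices i < j the intersection is x = (a_i − a_j) / (j − i). Reading off the sorted break points: {-1, 3}.
Verification: at each break x_0, at least two indices attain the minimum of min_i(a_i + i · x_0).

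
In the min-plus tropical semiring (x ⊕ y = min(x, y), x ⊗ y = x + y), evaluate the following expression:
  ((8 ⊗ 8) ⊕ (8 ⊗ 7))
((8 ⊗ 8) ⊕ (8 ⊗ 7)) = 15

Expand innermost to outermost. Recall ⊕ takes the minimum of its arguments and ⊗ takes their sum. Working out the expression ((8 ⊗ 8) ⊕ (8 ⊗ 7)) gives 15.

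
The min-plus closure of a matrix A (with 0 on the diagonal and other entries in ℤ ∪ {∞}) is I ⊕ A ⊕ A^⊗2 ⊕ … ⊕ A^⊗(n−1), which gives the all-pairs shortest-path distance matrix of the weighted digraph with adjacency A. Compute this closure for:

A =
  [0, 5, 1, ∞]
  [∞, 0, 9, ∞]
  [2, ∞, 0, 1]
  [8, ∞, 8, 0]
Closure =
  [0, 5, 1, 2]
  [11, 0, 9, 10]
  [2, 7, 0, 1]
  [8, 13, 8, 0]

This is the Floyd-Warshall all-pairs shortest-path computation. For each intermediate vertex k = 0, 1, …, 3, update dist[i][j] ← min(dist[i][j], dist[i][k] + dist[k][j]). The final matrix gives, for each (i, j), the minimum total weight of any directed path from i to j (possibly empty when i = j).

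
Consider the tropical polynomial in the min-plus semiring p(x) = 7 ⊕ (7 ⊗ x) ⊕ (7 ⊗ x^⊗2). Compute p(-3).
p(-3) = 1

A tropical monomial a ⊗ x^⊗i evaluates to a + i · x. Evaluating each term at x = -3:
  Term 0 contributes 7 + 0 · -3 = 7
  Term 1 contributes 7 + 1 · -3 = 4
  Term 2 contributes 7 + 2 · -3 = 1
p(-3) = ⊕ of these = min[7, 4, 1] = 1.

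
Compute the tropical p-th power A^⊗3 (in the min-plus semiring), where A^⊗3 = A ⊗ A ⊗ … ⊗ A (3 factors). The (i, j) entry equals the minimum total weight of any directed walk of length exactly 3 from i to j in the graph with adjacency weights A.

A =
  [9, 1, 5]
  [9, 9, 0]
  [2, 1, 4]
A^⊗3 =
  [3, 2, 5]
  [6, 3, 1]
  [3, 2, 3]

Each entry (A^⊗3)_ij equals the minimum over all length-3 walks i = v_0 → v_1 → … → v_3 = j of Σ_t A[v_t][v_{t+1}]. For example, for (i, j) = (0, 2) we minimise over 9 possible intermediate vertex sequences; the minimum is 5, attained along the walk 0 → 1 → 2 → 2.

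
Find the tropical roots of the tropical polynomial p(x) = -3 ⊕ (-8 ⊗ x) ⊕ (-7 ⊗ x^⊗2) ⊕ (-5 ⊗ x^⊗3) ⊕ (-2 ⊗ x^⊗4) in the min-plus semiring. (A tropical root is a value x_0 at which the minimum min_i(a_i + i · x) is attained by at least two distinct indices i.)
Roots: {-3, -2, -1, 5}

Each tropical root is a break point of the lower envelope of the lines y = a_i + i · x (there are 5 lines, with slopes 0, 1, ..., 4). Only the lines that attain the minimum somewhere contribute to roots; other lines are dominated. Here the surviving (envelope) indices are i = 4, i = 3, i = 2, i = 1, i = 0.
Intersections between consecutive envelope lines give the roots: for adjacent envelope indices i < j the intersection is x = (a_i − a_j) / (j − i). Reading off the sorted break points: {-3, -2, -1, 5}.
Verification: at each break x_0, at least two indices attain the minimum of min_i(a_i + i · x_0).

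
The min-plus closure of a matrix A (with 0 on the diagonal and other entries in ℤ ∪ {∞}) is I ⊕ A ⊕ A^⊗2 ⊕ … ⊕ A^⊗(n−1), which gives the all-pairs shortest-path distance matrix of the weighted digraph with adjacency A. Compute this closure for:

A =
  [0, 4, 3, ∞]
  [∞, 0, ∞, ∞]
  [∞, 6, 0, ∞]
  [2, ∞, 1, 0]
Closure =
  [0, 4, 3, ∞]
  [∞, 0, ∞, ∞]
  [∞, 6, 0, ∞]
  [2, 6, 1, 0]

This is the Floyd-Warshall all-pairs shortest-path computation. For each intermediate vertex k = 0, 1, …, 3, update dist[i][j] ← min(dist[i][j], dist[i][k] + dist[k][j]). The final matrix gives, for each (i, j), the minimum total weight of any directed path from i to j (possibly empty when i = j).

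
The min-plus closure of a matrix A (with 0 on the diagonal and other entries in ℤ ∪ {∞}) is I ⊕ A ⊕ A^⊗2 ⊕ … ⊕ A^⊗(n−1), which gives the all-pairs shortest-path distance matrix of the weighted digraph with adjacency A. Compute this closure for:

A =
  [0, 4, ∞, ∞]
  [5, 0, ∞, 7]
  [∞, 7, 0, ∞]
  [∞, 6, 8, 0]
Closure =
  [0, 4, 19, 11]
  [5, 0, 15, 7]
  [12, 7, 0, 14]
  [11, 6, 8, 0]

This is the Floyd-Warshall all-pairs shortest-path computation. For each intermediate vertex k = 0, 1, …, 3, update dist[i][j] ← min(dist[i][j], dist[i][k] + dist[k][j]). The final matrix gives, for each (i, j), the minimum total weight of any directed path from i to j (possibly empty when i = j).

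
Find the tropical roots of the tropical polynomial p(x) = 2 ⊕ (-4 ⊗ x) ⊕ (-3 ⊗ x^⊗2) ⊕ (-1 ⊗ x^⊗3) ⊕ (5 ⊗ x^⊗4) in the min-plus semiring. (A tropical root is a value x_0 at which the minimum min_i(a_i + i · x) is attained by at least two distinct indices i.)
Roots: {-6, -2, -1, 6}

Each tropical root is a break point of the lower envelope of the lines y = a_i + i · x (there are 5 lines, with slopes 0, 1, ..., 4). Only the lines that attain the minimum somewhere contribute to roots; other lines are dominated. Here the surviving (envelope) indices are i = 4, i = 3, i = 2, i = 1, i = 0.
Intersections between consecutive envelope lines give the roots: for adjacent envelope indices i < j the intersection is x = (a_i − a_j) / (j − i). Reading off the sorted break points: {-6, -2, -1, 6}.
Verification: at each break x_0, at least two indices attain the minimum of min_i(a_i + i · x_0).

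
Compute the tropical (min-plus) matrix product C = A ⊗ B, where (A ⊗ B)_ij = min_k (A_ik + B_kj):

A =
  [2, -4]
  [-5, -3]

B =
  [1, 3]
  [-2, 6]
A ⊗ B =
  [-6, 2]
  [-5, -2]

Apply the min-plus product entry-by-entry:
  C[0][0] = min over k of (A[0][0] + B[0][0] = 2 + 1 = 3, A[0][1] + B[1][0] = -4 + -2 = -6) = -6 (attained at k = 1)
  C[0][1] = min over k of (A[0][0] + B[0][1] = 2 + 3 = 5, A[0][1] + B[1][1] = -4 + 6 = 2) = 2 (attained at k = 1)
  C[1][0] = min over k of (A[1][0] + B[0][0] = -5 + 1 = -4, A[1][1] + B[1][0] = -3 + -2 = -5) = -5 (attained at k = 1)
  C[1][1] = min over k of (A[1][0] + B[0][1] = -5 + 3 = -2, A[1][1] + B[1][1] = -3 + 6 = 3) = -2 (attained at k = 0)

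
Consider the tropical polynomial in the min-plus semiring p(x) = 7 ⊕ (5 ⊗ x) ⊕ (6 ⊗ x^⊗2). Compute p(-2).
p(-2) = 2

A tropical monomial a ⊗ x^⊗i evaluates to a + i · x. Evaluating each term at x = -2:
  Term 0 contributes 7 + 0 · -2 = 7
  Term 1 contributes 5 + 1 · -2 = 3
  Term 2 contributes 6 + 2 · -2 = 2
p(-2) = ⊕ of these = min[7, 3, 2] = 2.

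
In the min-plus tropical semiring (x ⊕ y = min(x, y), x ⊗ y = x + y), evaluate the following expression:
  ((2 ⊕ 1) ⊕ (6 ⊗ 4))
((2 ⊕ 1) ⊕ (6 ⊗ 4)) = 1

Expand innermost to outermost. Recall ⊕ takes the minimum of its arguments and ⊗ takes their sum. Working out the expression ((2 ⊕ 1) ⊕ (6 ⊗ 4)) gives 1.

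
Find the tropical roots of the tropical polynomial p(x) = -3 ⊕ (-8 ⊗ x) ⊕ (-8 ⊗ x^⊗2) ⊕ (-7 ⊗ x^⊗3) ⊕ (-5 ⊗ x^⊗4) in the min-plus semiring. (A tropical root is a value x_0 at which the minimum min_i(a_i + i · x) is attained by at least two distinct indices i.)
Roots: {-2, -1, 0, 5}

Each tropical root is a break point of the lower envelope of the lines y = a_i + i · x (there are 5 lines, with slopes 0, 1, ..., 4). Only the lines that attain the minimum somewhere contribute to roots; other lines are dominated. Here the surviving (envelope) indices are i = 4, i = 3, i = 2, i = 1, i = 0.
Intersections between consecutive envelope lines give the roots: for adjacent envelope indices i < j the intersection is x = (a_i − a_j) / (j − i). Reading off the sorted break points: {-2, -1, 0, 5}.
Verification: at each break x_0, at least two indices attain the minimum of min_i(a_i + i · x_0).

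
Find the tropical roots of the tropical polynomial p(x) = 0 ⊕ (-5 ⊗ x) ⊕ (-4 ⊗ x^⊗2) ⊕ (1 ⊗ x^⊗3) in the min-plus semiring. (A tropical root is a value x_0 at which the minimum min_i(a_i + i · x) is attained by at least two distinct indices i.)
Roots: {-5, -1, 5}

Each tropical root is a break point of the lower envelope of the lines y = a_i + i · x (there are 4 lines, with slopes 0, 1, ..., 3). Only the lines that attain the minimum somewhere contribute to roots; other lines are dominated. Here the surviving (envelope) indices are i = 3, i = 2, i = 1, i = 0.
Intersections between consecutive envelope lines give the roots: for adjacent envelope indices i < j the intersection is x = (a_i − a_j) / (j − i). Reading off the sorted break points: {-5, -1, 5}.
Verification: at each break x_0, at least two indices attain the minimum of min_i(a_i + i · x_0).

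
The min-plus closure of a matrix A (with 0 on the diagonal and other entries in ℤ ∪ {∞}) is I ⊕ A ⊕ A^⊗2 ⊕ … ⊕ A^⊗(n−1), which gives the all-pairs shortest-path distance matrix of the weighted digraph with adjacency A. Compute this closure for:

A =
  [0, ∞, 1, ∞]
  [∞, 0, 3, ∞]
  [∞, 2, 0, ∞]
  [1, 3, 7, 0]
Closure =
  [0, 3, 1, ∞]
  [∞, 0, 3, ∞]
  [∞, 2, 0, ∞]
  [1, 3, 2, 0]

This is the Floyd-Warshall all-pairs shortest-path computation. For each intermediate vertex k = 0, 1, …, 3, update dist[i][j] ← min(dist[i][j], dist[i][k] + dist[k][j]). The final matrix gives, for each (i, j), the minimum total weight of any directed path from i to j (possibly empty when i = j).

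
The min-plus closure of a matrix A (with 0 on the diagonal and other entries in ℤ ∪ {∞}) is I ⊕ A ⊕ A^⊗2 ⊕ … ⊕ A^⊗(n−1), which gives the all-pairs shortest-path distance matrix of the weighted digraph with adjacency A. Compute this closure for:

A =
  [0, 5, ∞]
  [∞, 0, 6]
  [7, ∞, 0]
Closure =
  [0, 5, 11]
  [13, 0, 6]
  [7, 12, 0]

This is the Floyd-Warshall all-pairs shortest-path computation. For each intermediate vertex k = 0, 1, …, 2, update dist[i][j] ← min(dist[i][j], dist[i][k] + dist[k][j]). The final matrix gives, for each (i, j), the minimum total weight of any directed path from i to j (possibly empty when i = j).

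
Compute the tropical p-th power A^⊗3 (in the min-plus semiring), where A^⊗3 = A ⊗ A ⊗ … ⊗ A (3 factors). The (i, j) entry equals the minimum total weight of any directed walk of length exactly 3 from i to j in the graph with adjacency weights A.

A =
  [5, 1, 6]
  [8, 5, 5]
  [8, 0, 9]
A^⊗3 =
  [14, 6, 11]
  [13, 10, 10]
  [13, 5, 10]

Each entry (A^⊗3)_ij equals the minimum over all length-3 walks i = v_0 → v_1 → … → v_3 = j of Σ_t A[v_t][v_{t+1}]. For example, for (i, j) = (0, 2) we minimise over 9 possible intermediate vertex sequences; the minimum is 11, attained along the walk 0 → 0 → 1 → 2.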